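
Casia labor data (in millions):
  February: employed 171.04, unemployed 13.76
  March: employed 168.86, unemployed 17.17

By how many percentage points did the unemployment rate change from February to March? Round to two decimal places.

February: labor force = 171.04 + 13.76 = 184.80; u = 13.76/184.80 = 7.45%.
March: labor force = 168.86 + 17.17 = 186.03; u = 17.17/186.03 = 9.23%.
Change = 9.23% − 7.45% = +1.78 pp.

The unemployment rate changed by +1.78 percentage points.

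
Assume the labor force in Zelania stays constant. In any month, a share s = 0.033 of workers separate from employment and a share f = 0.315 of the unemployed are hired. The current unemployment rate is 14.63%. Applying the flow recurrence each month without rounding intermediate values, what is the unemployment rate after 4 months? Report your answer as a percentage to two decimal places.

With a fixed labor force, u_{t+1} = u_t + s·(1−u_t) − f·u_t = u_t·(1−s−f) + s.
Here 1−s−f = 0.652 and s = 0.033.
u_1 = 0.146300 × 0.652 + 0.033 = 0.128388.
u_2 = 0.128388 × 0.652 + 0.033 = 0.116709.
u_3 = 0.116709 × 0.652 + 0.033 = 0.109094.
u_4 = 0.109094 × 0.652 + 0.033 = 0.104129.

Unemployment rate after four months ≈ 10.41%.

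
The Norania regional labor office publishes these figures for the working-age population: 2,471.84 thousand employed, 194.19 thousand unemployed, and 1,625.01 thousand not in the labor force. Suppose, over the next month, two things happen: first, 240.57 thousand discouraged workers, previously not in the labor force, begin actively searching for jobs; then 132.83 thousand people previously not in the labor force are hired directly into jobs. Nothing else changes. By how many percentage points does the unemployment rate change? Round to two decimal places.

Initially, labor force = 2,471.84 + 194.19 = 2,666.03 thousand, so u = 194.19/2,666.03 = 7.28%.
After the first change, unemployed and labor force both rise by 240.57 → E = 2,471.84, U = 434.76, labor force = 2,906.60 thousand.
After the second change, employed and labor force both rise by 132.83; unemployed unchanged → E = 2,604.67, U = 434.76, labor force = 3,039.43 thousand.
New unemployment rate = 434.76 / 3,039.43 = 14.30%.
Change = 14.30% − 7.28% = +7.02 percentage points.

The unemployment rate changes by +7.02 percentage points.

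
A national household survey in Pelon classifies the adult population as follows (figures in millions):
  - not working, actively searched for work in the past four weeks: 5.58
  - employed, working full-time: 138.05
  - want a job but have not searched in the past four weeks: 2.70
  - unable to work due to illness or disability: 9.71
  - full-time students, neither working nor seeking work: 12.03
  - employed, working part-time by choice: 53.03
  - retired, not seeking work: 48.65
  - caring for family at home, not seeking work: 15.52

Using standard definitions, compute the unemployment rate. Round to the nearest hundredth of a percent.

Employed = 138.05 + 53.03 = 191.08 million.
Unemployed = 5.58 million.
Labor force = 191.08 + 5.58 = 196.66 million.
Unemployment rate = 5.58 / 196.66 = 2.84%.

Unemployment rate ≈ 2.84%.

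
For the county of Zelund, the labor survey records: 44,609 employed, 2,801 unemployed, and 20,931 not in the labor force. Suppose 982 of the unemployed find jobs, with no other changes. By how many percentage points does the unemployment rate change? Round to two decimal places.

The unemployment rate changes by −2.07 percentage points.

Initially, labor force = 44,609 + 2,801 = 47,410, so u = 2,801/47,410 = 5.91%.
After the change, unemployed falls and employed rises by 982; labor force unchanged → E = 45,591, U = 1,819, labor force = 47,410.
New unemployment rate = 1,819 / 47,410 = 3.84%.
Change = 3.84% − 5.91% = −2.07 percentage points.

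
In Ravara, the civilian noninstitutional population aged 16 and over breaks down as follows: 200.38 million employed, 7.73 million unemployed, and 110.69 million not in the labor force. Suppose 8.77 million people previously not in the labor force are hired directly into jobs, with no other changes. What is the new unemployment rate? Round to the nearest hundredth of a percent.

New unemployment rate ≈ 3.56%.

Initially, labor force = 200.38 + 7.73 = 208.11 million, so u = 7.73/208.11 = 3.71%.
After the change, employed and labor force both rise by 8.77; unemployed unchanged → E = 209.15, U = 7.73, labor force = 216.88 million.
New unemployment rate = 7.73 / 216.88 = 3.56%.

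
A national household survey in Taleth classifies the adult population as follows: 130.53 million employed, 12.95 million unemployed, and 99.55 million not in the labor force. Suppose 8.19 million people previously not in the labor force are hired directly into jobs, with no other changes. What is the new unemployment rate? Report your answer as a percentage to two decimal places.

Initially, labor force = 130.53 + 12.95 = 143.48 million, so u = 12.95/143.48 = 9.03%.
After the change, employed and labor force both rise by 8.19; unemployed unchanged → E = 138.72, U = 12.95, labor force = 151.67 million.
New unemployment rate = 12.95 / 151.67 = 8.54%.

New unemployment rate ≈ 8.54%.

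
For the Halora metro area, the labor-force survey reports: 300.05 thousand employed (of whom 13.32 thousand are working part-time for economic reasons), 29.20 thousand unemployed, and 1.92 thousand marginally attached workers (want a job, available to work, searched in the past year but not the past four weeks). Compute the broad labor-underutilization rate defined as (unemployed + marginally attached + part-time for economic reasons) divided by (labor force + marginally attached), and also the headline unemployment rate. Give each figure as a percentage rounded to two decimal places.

Labor force = 300.05 + 29.20 = 329.25 thousand.
Numerator = 29.20 + 1.92 + 13.32 = 44.44 thousand.
Denominator = 329.25 + 1.92 = 331.17 thousand.
Broad rate = 44.44 / 331.17 = 13.42%.
Headline unemployment rate = 29.20 / 329.25 = 8.87%.

Broad underutilization rate ≈ 13.42%; headline unemployment rate ≈ 8.87%.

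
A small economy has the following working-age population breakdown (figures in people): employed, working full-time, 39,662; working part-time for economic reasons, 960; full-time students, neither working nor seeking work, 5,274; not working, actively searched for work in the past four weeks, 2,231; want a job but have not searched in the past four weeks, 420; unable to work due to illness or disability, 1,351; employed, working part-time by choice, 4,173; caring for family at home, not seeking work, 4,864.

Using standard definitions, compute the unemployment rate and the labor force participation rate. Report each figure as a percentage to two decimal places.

Unemployment rate ≈ 4.74%; labor force participation rate ≈ 79.79%.

Employed = 39,662 + 960 + 4,173 = 44,795 (anyone who worked, including part-time for economic reasons, counts as employed).
Unemployed = 2,231.
Labor force = 44,795 + 2,231 = 47,026.
Not in labor force = 5,274 + 420 + 1,351 + 4,864 = 11,909 (those not working and not actively searching are outside the labor force — including those who want a job but have given up searching).
Civilian working-age population = 47,026 + 11,909 = 58,935.
Unemployment rate = 2,231 / 47,026 = 4.74%.
Labor force participation rate = 47,026 / 58,935 = 79.79%.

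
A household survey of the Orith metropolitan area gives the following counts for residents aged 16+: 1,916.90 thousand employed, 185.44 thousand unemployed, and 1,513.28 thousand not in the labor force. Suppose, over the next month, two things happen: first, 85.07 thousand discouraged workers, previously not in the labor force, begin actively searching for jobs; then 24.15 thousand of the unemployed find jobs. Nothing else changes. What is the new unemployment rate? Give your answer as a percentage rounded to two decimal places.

New unemployment rate ≈ 11.26%.

Initially, labor force = 1,916.90 + 185.44 = 2,102.34 thousand, so u = 185.44/2,102.34 = 8.82%.
After the first change, unemployed and labor force both rise by 85.07 → E = 1,916.90, U = 270.51, labor force = 2,187.41 thousand.
After the second change, unemployed falls and employed rises by 24.15; labor force unchanged → E = 1,941.05, U = 246.36, labor force = 2,187.41 thousand.
New unemployment rate = 246.36 / 2,187.41 = 11.26%.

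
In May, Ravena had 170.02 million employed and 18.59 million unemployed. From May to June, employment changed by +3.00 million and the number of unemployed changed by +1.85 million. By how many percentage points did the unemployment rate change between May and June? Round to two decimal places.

The unemployment rate changed by +0.71 percentage points.

May: labor force = 170.02 + 18.59 = 188.61; u = 18.59/188.61 = 9.86%.
June: labor force = 173.02 + 20.44 = 193.46; u = 20.44/193.46 = 10.57%.
Change = 10.57% − 9.86% = +0.71 pp.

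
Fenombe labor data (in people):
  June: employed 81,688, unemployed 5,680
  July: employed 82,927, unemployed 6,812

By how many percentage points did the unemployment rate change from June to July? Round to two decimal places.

June: labor force = 81,688 + 5,680 = 87,368; u = 5,680/87,368 = 6.50%.
July: labor force = 82,927 + 6,812 = 89,739; u = 6,812/89,739 = 7.59%.
Change = 7.59% − 6.50% = +1.09 pp.

The unemployment rate changed by +1.09 percentage points.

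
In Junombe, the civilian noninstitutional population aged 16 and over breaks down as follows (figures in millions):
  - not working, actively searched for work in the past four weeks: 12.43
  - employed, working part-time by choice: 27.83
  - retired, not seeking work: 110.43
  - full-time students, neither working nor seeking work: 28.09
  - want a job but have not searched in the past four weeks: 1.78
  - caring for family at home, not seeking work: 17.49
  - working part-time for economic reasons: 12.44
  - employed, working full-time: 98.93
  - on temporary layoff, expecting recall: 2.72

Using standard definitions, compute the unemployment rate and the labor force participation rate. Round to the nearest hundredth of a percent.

Unemployment rate ≈ 9.82%; labor force participation rate ≈ 49.45%.

Employed = 27.83 + 12.44 + 98.93 = 139.20 million (anyone who worked, including part-time for economic reasons, counts as employed).
Unemployed = 12.43 + 2.72 = 15.15 million (jobless and actively searching, or on temporary layoff).
Labor force = 139.20 + 15.15 = 154.35 million.
Not in labor force = 110.43 + 28.09 + 1.78 + 17.49 = 157.79 million (those not working and not actively searching are outside the labor force — including those who want a job but have given up searching).
Civilian working-age population = 154.35 + 157.79 = 312.14 million.
Unemployment rate = 15.15 / 154.35 = 9.82%.
Labor force participation rate = 154.35 / 312.14 = 49.45%.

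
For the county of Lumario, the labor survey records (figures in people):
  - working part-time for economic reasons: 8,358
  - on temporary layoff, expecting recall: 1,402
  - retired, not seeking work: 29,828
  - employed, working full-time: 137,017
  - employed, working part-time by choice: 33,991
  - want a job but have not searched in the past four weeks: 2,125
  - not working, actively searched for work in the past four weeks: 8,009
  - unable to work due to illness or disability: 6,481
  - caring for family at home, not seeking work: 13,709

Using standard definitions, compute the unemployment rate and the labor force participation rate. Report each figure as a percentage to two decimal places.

Unemployment rate ≈ 4.99%; labor force participation rate ≈ 78.36%.

Employed = 8,358 + 137,017 + 33,991 = 179,366 (anyone who worked, including part-time for economic reasons, counts as employed).
Unemployed = 1,402 + 8,009 = 9,411 (jobless and actively searching, or on temporary layoff).
Labor force = 179,366 + 9,411 = 188,777.
Not in labor force = 29,828 + 2,125 + 6,481 + 13,709 = 52,143 (those not working and not actively searching are outside the labor force — including those who want a job but have given up searching).
Civilian working-age population = 188,777 + 52,143 = 240,920.
Unemployment rate = 9,411 / 188,777 = 4.99%.
Labor force participation rate = 188,777 / 240,920 = 78.36%.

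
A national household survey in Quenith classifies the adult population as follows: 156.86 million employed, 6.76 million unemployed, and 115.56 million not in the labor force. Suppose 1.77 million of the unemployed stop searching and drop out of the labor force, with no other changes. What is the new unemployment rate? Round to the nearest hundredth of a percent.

Initially, labor force = 156.86 + 6.76 = 163.62 million, so u = 6.76/163.62 = 4.13%.
After the change, unemployed and labor force both fall by 1.77 → E = 156.86, U = 4.99, labor force = 161.85 million.
New unemployment rate = 4.99 / 161.85 = 3.08%.

New unemployment rate ≈ 3.08%.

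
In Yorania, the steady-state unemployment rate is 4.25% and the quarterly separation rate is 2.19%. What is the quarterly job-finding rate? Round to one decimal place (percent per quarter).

Job-finding rate ≈ 49.3% per quarter.

From u* = s/(s+f): f = s·(1−u)/u.
f = 2.19 × (1 − 0.0425) / 0.0425 = 2.0969 / 0.0425 ≈ 49.3% per quarter.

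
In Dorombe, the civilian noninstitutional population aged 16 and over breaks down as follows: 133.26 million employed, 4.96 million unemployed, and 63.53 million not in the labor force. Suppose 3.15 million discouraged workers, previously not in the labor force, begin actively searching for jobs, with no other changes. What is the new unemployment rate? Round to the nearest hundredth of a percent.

New unemployment rate ≈ 5.74%.

Initially, labor force = 133.26 + 4.96 = 138.22 million, so u = 4.96/138.22 = 3.59%.
After the change, unemployed and labor force both rise by 3.15 → E = 133.26, U = 8.11, labor force = 141.37 million.
New unemployment rate = 8.11 / 141.37 = 5.74%.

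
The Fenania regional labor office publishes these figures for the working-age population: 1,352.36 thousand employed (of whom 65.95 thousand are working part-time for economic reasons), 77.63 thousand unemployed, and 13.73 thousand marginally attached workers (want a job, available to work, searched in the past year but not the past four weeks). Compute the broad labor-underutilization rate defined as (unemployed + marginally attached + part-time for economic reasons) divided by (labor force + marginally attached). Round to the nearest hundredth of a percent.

Broad underutilization rate ≈ 10.90%.

Labor force = 1,352.36 + 77.63 = 1,429.99 thousand.
Numerator = 77.63 + 13.73 + 65.95 = 157.31 thousand.
Denominator = 1,429.99 + 13.73 = 1,443.72 thousand.
Broad rate = 157.31 / 1,443.72 = 10.90%.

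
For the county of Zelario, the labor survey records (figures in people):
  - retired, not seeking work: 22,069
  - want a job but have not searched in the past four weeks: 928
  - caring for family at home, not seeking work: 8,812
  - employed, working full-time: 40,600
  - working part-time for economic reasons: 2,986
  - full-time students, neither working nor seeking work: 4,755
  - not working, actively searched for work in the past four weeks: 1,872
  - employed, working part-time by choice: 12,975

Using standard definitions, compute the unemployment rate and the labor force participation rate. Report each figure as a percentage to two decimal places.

Employed = 40,600 + 2,986 + 12,975 = 56,561 (anyone who worked, including part-time for economic reasons, counts as employed).
Unemployed = 1,872.
Labor force = 56,561 + 1,872 = 58,433.
Not in labor force = 22,069 + 928 + 8,812 + 4,755 = 36,564 (those not working and not actively searching are outside the labor force — including those who want a job but have given up searching).
Civilian working-age population = 58,433 + 36,564 = 94,997.
Unemployment rate = 1,872 / 58,433 = 3.20%.
Labor force participation rate = 58,433 / 94,997 = 61.51%.

Unemployment rate ≈ 3.20%; labor force participation rate ≈ 61.51%.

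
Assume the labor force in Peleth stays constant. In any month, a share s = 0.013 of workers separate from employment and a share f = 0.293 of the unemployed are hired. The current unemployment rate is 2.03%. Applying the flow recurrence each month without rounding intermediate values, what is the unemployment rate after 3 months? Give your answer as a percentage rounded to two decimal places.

Unemployment rate after three months ≈ 3.51%.

With a fixed labor force, u_{t+1} = u_t + s·(1−u_t) − f·u_t = u_t·(1−s−f) + s.
Here 1−s−f = 0.694 and s = 0.013.
u_1 = 0.020300 × 0.694 + 0.013 = 0.027088.
u_2 = 0.027088 × 0.694 + 0.013 = 0.031799.
u_3 = 0.031799 × 0.694 + 0.013 = 0.035069.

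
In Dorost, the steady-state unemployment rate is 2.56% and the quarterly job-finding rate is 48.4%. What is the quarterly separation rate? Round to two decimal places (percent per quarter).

From u* = s/(s+f): s = u·f/(1−u).
s = 0.0256 × 48.4 / (1 − 0.0256) = 1.2390 / 0.9744 ≈ 1.27% per quarter.

Separation rate ≈ 1.27% per quarter.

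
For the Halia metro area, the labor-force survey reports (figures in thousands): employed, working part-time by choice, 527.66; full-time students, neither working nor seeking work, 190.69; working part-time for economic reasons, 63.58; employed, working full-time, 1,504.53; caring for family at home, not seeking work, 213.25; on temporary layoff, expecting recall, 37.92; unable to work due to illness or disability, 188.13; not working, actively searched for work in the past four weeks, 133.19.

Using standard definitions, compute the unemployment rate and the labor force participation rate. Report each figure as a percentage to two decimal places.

Employed = 527.66 + 63.58 + 1,504.53 = 2,095.77 thousand (anyone who worked, including part-time for economic reasons, counts as employed).
Unemployed = 37.92 + 133.19 = 171.11 thousand (jobless and actively searching, or on temporary layoff).
Labor force = 2,095.77 + 171.11 = 2,266.88 thousand.
Not in labor force = 190.69 + 213.25 + 188.13 = 592.07 thousand (those not working and not actively searching are outside the labor force).
Civilian working-age population = 2,266.88 + 592.07 = 2,858.95 thousand.
Unemployment rate = 171.11 / 2,266.88 = 7.55%.
Labor force participation rate = 2,266.88 / 2,858.95 = 79.29%.

Unemployment rate ≈ 7.55%; labor force participation rate ≈ 79.29%.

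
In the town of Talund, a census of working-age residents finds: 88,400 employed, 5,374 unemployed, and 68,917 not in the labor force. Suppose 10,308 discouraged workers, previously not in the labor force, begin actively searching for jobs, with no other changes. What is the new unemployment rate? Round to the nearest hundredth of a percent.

Initially, labor force = 88,400 + 5,374 = 93,774, so u = 5,374/93,774 = 5.73%.
After the change, unemployed and labor force both rise by 10,308 → E = 88,400, U = 15,682, labor force = 104,082.
New unemployment rate = 15,682 / 104,082 = 15.07%.

New unemployment rate ≈ 15.07%.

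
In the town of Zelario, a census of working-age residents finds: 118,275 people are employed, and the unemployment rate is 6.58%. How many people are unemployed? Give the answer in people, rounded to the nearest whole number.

Let U be the number unemployed. The labor force is E + U, and U/(E+U) = 0.0658.
So U = 0.0658 × 118,275 / (1 − 0.0658) = 7782.49 / 0.9342 ≈ 8,331.

About 8,331 are unemployed.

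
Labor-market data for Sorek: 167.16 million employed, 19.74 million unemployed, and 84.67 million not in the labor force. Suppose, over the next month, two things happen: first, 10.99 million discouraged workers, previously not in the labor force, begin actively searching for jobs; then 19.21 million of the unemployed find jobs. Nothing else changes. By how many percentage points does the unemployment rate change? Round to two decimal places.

The unemployment rate changes by −4.74 percentage points.

Initially, labor force = 167.16 + 19.74 = 186.90 million, so u = 19.74/186.90 = 10.56%.
After the first change, unemployed and labor force both rise by 10.99 → E = 167.16, U = 30.73, labor force = 197.89 million.
After the second change, unemployed falls and employed rises by 19.21; labor force unchanged → E = 186.37, U = 11.52, labor force = 197.89 million.
New unemployment rate = 11.52 / 197.89 = 5.82%.
Change = 5.82% − 10.56% = −4.74 percentage points.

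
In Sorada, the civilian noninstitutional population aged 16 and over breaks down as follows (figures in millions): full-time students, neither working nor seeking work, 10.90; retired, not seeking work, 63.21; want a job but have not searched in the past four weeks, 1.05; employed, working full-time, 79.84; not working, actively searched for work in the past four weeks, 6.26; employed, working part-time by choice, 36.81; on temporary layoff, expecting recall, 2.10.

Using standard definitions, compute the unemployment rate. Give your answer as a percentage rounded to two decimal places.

Employed = 79.84 + 36.81 = 116.65 million.
Unemployed = 6.26 + 2.10 = 8.36 million (jobless and actively searching, or on temporary layoff).
Labor force = 116.65 + 8.36 = 125.01 million.
Unemployment rate = 8.36 / 125.01 = 6.69%.

Unemployment rate ≈ 6.69%.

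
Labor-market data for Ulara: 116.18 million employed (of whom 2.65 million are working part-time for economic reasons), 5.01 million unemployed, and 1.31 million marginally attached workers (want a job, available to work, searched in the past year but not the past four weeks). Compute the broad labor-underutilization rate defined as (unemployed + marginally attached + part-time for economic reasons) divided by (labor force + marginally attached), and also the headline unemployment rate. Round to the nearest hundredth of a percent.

Labor force = 116.18 + 5.01 = 121.19 million.
Numerator = 5.01 + 1.31 + 2.65 = 8.97 million.
Denominator = 121.19 + 1.31 = 122.50 million.
Broad rate = 8.97 / 122.50 = 7.32%.
Headline unemployment rate = 5.01 / 121.19 = 4.13%.

Broad underutilization rate ≈ 7.32%; headline unemployment rate ≈ 4.13%.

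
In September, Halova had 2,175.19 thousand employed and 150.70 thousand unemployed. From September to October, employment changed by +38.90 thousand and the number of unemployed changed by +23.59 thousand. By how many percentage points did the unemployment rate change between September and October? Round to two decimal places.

The unemployment rate changed by +0.82 percentage points.

September: labor force = 2,175.19 + 150.70 = 2,325.89; u = 150.70/2,325.89 = 6.48%.
October: labor force = 2,214.09 + 174.29 = 2,388.38; u = 174.29/2,388.38 = 7.30%.
Change = 7.30% − 6.48% = +0.82 pp.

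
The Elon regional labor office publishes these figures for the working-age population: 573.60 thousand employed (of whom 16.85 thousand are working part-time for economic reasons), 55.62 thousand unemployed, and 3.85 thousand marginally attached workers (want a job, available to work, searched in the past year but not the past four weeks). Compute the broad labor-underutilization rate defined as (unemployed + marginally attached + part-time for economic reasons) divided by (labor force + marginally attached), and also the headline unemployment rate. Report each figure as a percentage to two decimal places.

Broad underutilization rate ≈ 12.06%; headline unemployment rate ≈ 8.84%.

Labor force = 573.60 + 55.62 = 629.22 thousand.
Numerator = 55.62 + 3.85 + 16.85 = 76.32 thousand.
Denominator = 629.22 + 3.85 = 633.07 thousand.
Broad rate = 76.32 / 633.07 = 12.06%.
Headline unemployment rate = 55.62 / 629.22 = 8.84%.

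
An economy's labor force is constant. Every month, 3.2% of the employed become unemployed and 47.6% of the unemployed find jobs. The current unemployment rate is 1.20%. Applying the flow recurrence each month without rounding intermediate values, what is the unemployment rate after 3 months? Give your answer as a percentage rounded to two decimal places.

With a fixed labor force, u_{t+1} = u_t + s·(1−u_t) − f·u_t = u_t·(1−s−f) + s.
Here 1−s−f = 0.492 and s = 0.032.
u_1 = 0.012000 × 0.492 + 0.032 = 0.037904.
u_2 = 0.037904 × 0.492 + 0.032 = 0.050649.
u_3 = 0.050649 × 0.492 + 0.032 = 0.056919.

Unemployment rate after three months ≈ 5.69%.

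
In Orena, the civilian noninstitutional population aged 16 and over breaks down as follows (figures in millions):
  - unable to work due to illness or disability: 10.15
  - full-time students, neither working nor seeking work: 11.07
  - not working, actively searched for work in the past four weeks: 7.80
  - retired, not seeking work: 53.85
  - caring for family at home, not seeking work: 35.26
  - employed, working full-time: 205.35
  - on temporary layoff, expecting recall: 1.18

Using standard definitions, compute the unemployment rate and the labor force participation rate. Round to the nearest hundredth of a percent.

Unemployment rate ≈ 4.19%; labor force participation rate ≈ 66.02%.

Employed = 205.35 million.
Unemployed = 7.80 + 1.18 = 8.98 million (jobless and actively searching, or on temporary layoff).
Labor force = 205.35 + 8.98 = 214.33 million.
Not in labor force = 10.15 + 11.07 + 53.85 + 35.26 = 110.33 million (those not working and not actively searching are outside the labor force).
Civilian working-age population = 214.33 + 110.33 = 324.66 million.
Unemployment rate = 8.98 / 214.33 = 4.19%.
Labor force participation rate = 214.33 / 324.66 = 66.02%.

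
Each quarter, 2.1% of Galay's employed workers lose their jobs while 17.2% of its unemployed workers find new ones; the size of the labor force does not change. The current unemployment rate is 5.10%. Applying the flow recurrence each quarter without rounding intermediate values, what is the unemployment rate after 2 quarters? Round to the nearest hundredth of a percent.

Unemployment rate after two quarters ≈ 7.12%.

With a fixed labor force, u_{t+1} = u_t + s·(1−u_t) − f·u_t = u_t·(1−s−f) + s.
Here 1−s−f = 0.807 and s = 0.021.
u_1 = 0.051000 × 0.807 + 0.021 = 0.062157.
u_2 = 0.062157 × 0.807 + 0.021 = 0.071161.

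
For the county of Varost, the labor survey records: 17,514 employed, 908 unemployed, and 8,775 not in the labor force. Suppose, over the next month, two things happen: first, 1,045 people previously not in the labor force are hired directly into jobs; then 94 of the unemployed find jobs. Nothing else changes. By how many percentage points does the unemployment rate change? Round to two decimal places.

Initially, labor force = 17,514 + 908 = 18,422, so u = 908/18,422 = 4.93%.
After the first change, employed and labor force both rise by 1,045; unemployed unchanged → E = 18,559, U = 908, labor force = 19,467.
After the second change, unemployed falls and employed rises by 94; labor force unchanged → E = 18,653, U = 814, labor force = 19,467.
New unemployment rate = 814 / 19,467 = 4.18%.
Change = 4.18% − 4.93% = −0.75 percentage points.

The unemployment rate changes by −0.75 percentage points.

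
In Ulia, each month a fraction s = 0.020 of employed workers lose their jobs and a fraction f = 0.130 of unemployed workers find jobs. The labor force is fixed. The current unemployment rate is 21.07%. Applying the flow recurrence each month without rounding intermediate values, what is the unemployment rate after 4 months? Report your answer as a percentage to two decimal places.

With a fixed labor force, u_{t+1} = u_t + s·(1−u_t) − f·u_t = u_t·(1−s−f) + s.
Here 1−s−f = 0.850 and s = 0.020.
u_1 = 0.210700 × 0.850 + 0.020 = 0.199095.
u_2 = 0.199095 × 0.850 + 0.020 = 0.189231.
u_3 = 0.189231 × 0.850 + 0.020 = 0.180846.
u_4 = 0.180846 × 0.850 + 0.020 = 0.173719.

Unemployment rate after four months ≈ 17.37%.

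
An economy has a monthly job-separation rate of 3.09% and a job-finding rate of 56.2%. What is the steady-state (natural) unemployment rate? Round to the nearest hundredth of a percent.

At steady state the flows balance: s·E = f·U, so U/(E+U) = s/(s+f).
u* = 3.09 / (3.09 + 56.2) = 3.09 / 59.29 = 5.21%.

Steady-state unemployment rate ≈ 5.21%.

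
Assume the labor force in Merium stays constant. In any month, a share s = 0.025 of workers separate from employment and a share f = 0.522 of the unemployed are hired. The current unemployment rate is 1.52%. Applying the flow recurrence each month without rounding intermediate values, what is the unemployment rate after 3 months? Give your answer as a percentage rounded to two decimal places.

Unemployment rate after three months ≈ 4.29%.

With a fixed labor force, u_{t+1} = u_t + s·(1−u_t) − f·u_t = u_t·(1−s−f) + s.
Here 1−s−f = 0.453 and s = 0.025.
u_1 = 0.015200 × 0.453 + 0.025 = 0.031886.
u_2 = 0.031886 × 0.453 + 0.025 = 0.039444.
u_3 = 0.039444 × 0.453 + 0.025 = 0.042868.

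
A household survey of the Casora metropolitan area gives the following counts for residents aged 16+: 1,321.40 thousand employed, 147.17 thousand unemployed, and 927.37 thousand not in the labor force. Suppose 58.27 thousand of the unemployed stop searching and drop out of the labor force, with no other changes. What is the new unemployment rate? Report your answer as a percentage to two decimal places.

New unemployment rate ≈ 6.30%.

Initially, labor force = 1,321.40 + 147.17 = 1,468.57 thousand, so u = 147.17/1,468.57 = 10.02%.
After the change, unemployed and labor force both fall by 58.27 → E = 1,321.40, U = 88.90, labor force = 1,410.30 thousand.
New unemployment rate = 88.90 / 1,410.30 = 6.30%.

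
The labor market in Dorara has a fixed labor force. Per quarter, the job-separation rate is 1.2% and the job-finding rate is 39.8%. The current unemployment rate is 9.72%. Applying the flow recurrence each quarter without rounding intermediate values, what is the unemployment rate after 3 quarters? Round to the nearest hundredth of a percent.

With a fixed labor force, u_{t+1} = u_t + s·(1−u_t) − f·u_t = u_t·(1−s−f) + s.
Here 1−s−f = 0.590 and s = 0.012.
u_1 = 0.097200 × 0.590 + 0.012 = 0.069348.
u_2 = 0.069348 × 0.590 + 0.012 = 0.052915.
u_3 = 0.052915 × 0.590 + 0.012 = 0.043220.

Unemployment rate after three quarters ≈ 4.32%.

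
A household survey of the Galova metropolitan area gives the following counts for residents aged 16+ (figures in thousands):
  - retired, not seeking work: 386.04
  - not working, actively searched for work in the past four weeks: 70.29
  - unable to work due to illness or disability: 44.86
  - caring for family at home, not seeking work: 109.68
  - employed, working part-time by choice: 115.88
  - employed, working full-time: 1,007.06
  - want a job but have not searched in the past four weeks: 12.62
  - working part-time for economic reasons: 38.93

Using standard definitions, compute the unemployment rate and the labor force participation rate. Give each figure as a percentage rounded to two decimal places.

Unemployment rate ≈ 5.70%; labor force participation rate ≈ 69.01%.

Employed = 115.88 + 1,007.06 + 38.93 = 1,161.87 thousand (anyone who worked, including part-time for economic reasons, counts as employed).
Unemployed = 70.29 thousand.
Labor force = 1,161.87 + 70.29 = 1,232.16 thousand.
Not in labor force = 386.04 + 44.86 + 109.68 + 12.62 = 553.20 thousand (those not working and not actively searching are outside the labor force — including those who want a job but have given up searching).
Civilian working-age population = 1,232.16 + 553.20 = 1,785.36 thousand.
Unemployment rate = 70.29 / 1,232.16 = 5.70%.
Labor force participation rate = 1,232.16 / 1,785.36 = 69.01%.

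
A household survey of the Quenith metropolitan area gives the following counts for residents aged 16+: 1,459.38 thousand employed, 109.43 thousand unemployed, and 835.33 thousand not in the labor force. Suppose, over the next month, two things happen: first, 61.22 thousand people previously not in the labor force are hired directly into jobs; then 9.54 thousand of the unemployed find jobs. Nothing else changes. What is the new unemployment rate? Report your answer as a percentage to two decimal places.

Initially, labor force = 1,459.38 + 109.43 = 1,568.81 thousand, so u = 109.43/1,568.81 = 6.98%.
After the first change, employed and labor force both rise by 61.22; unemployed unchanged → E = 1,520.60, U = 109.43, labor force = 1,630.03 thousand.
After the second change, unemployed falls and employed rises by 9.54; labor force unchanged → E = 1,530.14, U = 99.89, labor force = 1,630.03 thousand.
New unemployment rate = 99.89 / 1,630.03 = 6.13%.

New unemployment rate ≈ 6.13%.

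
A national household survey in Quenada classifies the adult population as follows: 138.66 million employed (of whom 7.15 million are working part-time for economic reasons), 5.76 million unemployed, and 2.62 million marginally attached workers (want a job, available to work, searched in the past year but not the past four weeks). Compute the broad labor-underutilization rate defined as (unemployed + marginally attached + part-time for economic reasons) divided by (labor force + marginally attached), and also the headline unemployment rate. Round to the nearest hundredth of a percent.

Broad underutilization rate ≈ 10.56%; headline unemployment rate ≈ 3.99%.

Labor force = 138.66 + 5.76 = 144.42 million.
Numerator = 5.76 + 2.62 + 7.15 = 15.53 million.
Denominator = 144.42 + 2.62 = 147.04 million.
Broad rate = 15.53 / 147.04 = 10.56%.
Headline unemployment rate = 5.76 / 144.42 = 3.99%.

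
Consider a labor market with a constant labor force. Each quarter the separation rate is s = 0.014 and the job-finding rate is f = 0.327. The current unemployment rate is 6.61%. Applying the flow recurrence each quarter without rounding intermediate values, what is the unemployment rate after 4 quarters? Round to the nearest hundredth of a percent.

With a fixed labor force, u_{t+1} = u_t + s·(1−u_t) − f·u_t = u_t·(1−s−f) + s.
Here 1−s−f = 0.659 and s = 0.014.
u_1 = 0.066100 × 0.659 + 0.014 = 0.057560.
u_2 = 0.057560 × 0.659 + 0.014 = 0.051932.
u_3 = 0.051932 × 0.659 + 0.014 = 0.048223.
u_4 = 0.048223 × 0.659 + 0.014 = 0.045779.

Unemployment rate after four quarters ≈ 4.58%.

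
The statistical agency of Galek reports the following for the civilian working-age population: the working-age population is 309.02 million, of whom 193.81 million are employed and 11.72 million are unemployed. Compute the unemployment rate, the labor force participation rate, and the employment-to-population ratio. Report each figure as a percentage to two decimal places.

Labor force = employed + unemployed = 193.81 + 11.72 = 205.53 million.
Unemployment rate = 11.72 / 205.53 = 5.70%.
Labor force participation rate = 205.53 / 309.02 = 66.51%.
Employment-population ratio = 193.81 / 309.02 = 62.72%.

Unemployment rate ≈ 5.70%; labor force participation rate ≈ 66.51%; employment-population ratio ≈ 62.72%.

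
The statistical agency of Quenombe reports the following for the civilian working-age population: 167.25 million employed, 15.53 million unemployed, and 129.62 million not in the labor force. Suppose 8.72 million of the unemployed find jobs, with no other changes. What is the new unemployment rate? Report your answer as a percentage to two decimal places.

New unemployment rate ≈ 3.73%.

Initially, labor force = 167.25 + 15.53 = 182.78 million, so u = 15.53/182.78 = 8.50%.
After the change, unemployed falls and employed rises by 8.72; labor force unchanged → E = 175.97, U = 6.81, labor force = 182.78 million.
New unemployment rate = 6.81 / 182.78 = 3.73%.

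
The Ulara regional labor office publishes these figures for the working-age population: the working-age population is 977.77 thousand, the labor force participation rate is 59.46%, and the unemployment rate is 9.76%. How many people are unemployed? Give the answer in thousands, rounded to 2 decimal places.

Labor force = 0.5946 × 977.77 = 581.38 thousand.
Unemployed = 0.0976 × 581.38 ≈ 56.74 thousand.

About 56.74 thousand are unemployed.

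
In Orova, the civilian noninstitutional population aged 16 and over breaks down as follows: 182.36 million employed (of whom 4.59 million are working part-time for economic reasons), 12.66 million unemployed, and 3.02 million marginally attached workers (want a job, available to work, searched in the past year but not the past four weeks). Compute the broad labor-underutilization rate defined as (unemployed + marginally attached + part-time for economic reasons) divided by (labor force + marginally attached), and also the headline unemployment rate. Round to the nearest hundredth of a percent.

Broad underutilization rate ≈ 10.24%; headline unemployment rate ≈ 6.49%.

Labor force = 182.36 + 12.66 = 195.02 million.
Numerator = 12.66 + 3.02 + 4.59 = 20.27 million.
Denominator = 195.02 + 3.02 = 198.04 million.
Broad rate = 20.27 / 198.04 = 10.24%.
Headline unemployment rate = 12.66 / 195.02 = 6.49%.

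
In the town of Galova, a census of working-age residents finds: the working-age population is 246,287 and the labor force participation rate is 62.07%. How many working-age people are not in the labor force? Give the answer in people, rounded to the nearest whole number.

About 93,417 are not in the labor force.

Share not in the labor force = 1 − 0.6207 = 0.3793.
Not in labor force = 0.3793 × 246,287 ≈ 93,417.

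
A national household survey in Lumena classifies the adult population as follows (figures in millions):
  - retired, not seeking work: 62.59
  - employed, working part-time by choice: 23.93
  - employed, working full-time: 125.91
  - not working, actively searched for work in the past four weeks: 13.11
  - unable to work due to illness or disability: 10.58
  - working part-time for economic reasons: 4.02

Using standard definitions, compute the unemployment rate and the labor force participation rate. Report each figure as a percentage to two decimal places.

Employed = 23.93 + 125.91 + 4.02 = 153.86 million (anyone who worked, including part-time for economic reasons, counts as employed).
Unemployed = 13.11 million.
Labor force = 153.86 + 13.11 = 166.97 million.
Not in labor force = 62.59 + 10.58 = 73.17 million (those not working and not actively searching are outside the labor force).
Civilian working-age population = 166.97 + 73.17 = 240.14 million.
Unemployment rate = 13.11 / 166.97 = 7.85%.
Labor force participation rate = 166.97 / 240.14 = 69.53%.

Unemployment rate ≈ 7.85%; labor force participation rate ≈ 69.53%.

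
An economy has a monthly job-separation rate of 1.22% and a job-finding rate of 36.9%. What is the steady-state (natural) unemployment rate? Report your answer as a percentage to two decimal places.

At steady state the flows balance: s·E = f·U, so U/(E+U) = s/(s+f).
u* = 1.22 / (1.22 + 36.9) = 1.22 / 38.12 = 3.20%.

Steady-state unemployment rate ≈ 3.20%.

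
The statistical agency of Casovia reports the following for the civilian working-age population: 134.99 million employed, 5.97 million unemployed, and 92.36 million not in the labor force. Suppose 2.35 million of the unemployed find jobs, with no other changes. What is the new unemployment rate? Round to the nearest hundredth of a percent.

Initially, labor force = 134.99 + 5.97 = 140.96 million, so u = 5.97/140.96 = 4.24%.
After the change, unemployed falls and employed rises by 2.35; labor force unchanged → E = 137.34, U = 3.62, labor force = 140.96 million.
New unemployment rate = 3.62 / 140.96 = 2.57%.

New unemployment rate ≈ 2.57%.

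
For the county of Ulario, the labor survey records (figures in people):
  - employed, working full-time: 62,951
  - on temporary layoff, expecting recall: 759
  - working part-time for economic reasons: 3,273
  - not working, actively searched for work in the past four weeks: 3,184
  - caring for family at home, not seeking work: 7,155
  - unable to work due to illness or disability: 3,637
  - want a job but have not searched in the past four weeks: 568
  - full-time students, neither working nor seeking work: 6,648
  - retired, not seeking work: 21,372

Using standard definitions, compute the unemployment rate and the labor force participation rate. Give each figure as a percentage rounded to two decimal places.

Unemployment rate ≈ 5.62%; labor force participation rate ≈ 64.05%.

Employed = 62,951 + 3,273 = 66,224 (anyone who worked, including part-time for economic reasons, counts as employed).
Unemployed = 759 + 3,184 = 3,943 (jobless and actively searching, or on temporary layoff).
Labor force = 66,224 + 3,943 = 70,167.
Not in labor force = 7,155 + 3,637 + 568 + 6,648 + 21,372 = 39,380 (those not working and not actively searching are outside the labor force — including those who want a job but have given up searching).
Civilian working-age population = 70,167 + 39,380 = 109,547.
Unemployment rate = 3,943 / 70,167 = 5.62%.
Labor force participation rate = 70,167 / 109,547 = 64.05%.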